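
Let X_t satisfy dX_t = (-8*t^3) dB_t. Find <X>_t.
<X>_t = 64*t^7/7

For an Itô process dX_t = a(t) dt + b(t) dB_t, the quadratic variation is <X>_t = int_0^t b(s)^2 ds (the drift term does not contribute). Here b(s) = -8*s^3, so
  b(s)^2 = 64*s^6.
Integrating from 0 to t:
  <X>_t = int_0^t (64*s^6) ds = 64*t^7/7.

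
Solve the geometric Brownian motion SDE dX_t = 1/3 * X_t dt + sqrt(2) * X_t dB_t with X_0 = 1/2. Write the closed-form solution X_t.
X_t = 1/2 * exp((-2/3) * t + (sqrt(2)) * B_t)

For GBM dX = mu X dt + sigma X dB with X_0 = x_0, apply Itô to Y = log X: dY = (mu - sigma^2/2) dt + sigma dB, so Y_t = log(x_0) + (mu - sigma^2/2) t + sigma B_t and hence X_t = x_0 * exp((mu - sigma^2/2) t + sigma B_t).
With mu = 1/3, sigma = sqrt(2), x_0 = 1/2, this gives:
  X_t = 1/2 * exp((-2/3) * t + (sqrt(2)) * B_t).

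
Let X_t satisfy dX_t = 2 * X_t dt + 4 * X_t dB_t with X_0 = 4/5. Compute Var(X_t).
Var(X_t) = 16*(exp(16*t) - 1)*exp(4*t)/25

For GBM dX = mu X dt + sigma X dB with X_0 = x_0, apply Itô to Y = log X: dY = (mu - sigma^2/2) dt + sigma dB, so Y_t = log(x_0) + (mu - sigma^2/2) t + sigma B_t and hence X_t = x_0 * exp((mu - sigma^2/2) t + sigma B_t).
With mu = 2, sigma = 4, x_0 = 4/5, this gives:
  X_t = 4/5 * exp((-6) * t + (4) * B_t).
Since sigma*B_t ~ Normal(0, sigma^2 t), E[exp(sigma*B_t)] = exp(sigma^2 t / 2); so E[X_t] = x_0 * exp((mu - sigma^2/2) t) * exp(sigma^2 t / 2) = x_0 * exp(mu t) = 4*exp(2*t)/5.
Var(X_t) = E[X_t^2] - (E[X_t])^2 = x_0^2 * exp(2 mu t) * (exp(sigma^2 t) - 1) = 16*(exp(16*t) - 1)*exp(4*t)/25.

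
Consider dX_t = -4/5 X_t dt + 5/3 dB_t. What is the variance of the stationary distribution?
lim Var(X_t) = 125/72

The OU SDE dX = -theta X dt + sigma dB admits the integrating factor exp(theta t): d(exp(theta t) X_t) = sigma exp(theta t) dB_t. Integrating from 0 to t gives X_t = x_0 * exp(-theta t) + sigma * int_0^t exp(-theta (t-s)) dB_s for any initial x_0. The Itô integral has variance (by the Itô isometry) sigma^2 * int_0^t exp(-2 theta (t - s)) ds = sigma^2 * (1 - exp(-2 theta t)) / (2 theta), independent of x_0.
With theta = 4/5, sigma = 5/3:
  Var(X_t) = (5/3)^2 * (1 - exp(-2*4/5 t)) / (2 * 4/5) = 125/72 - 125*exp(-8*t/5)/72.
As t -> infinity, exp(-2*4/5 t) -> 0, so the stationary variance is sigma^2 / (2 theta) = 125/72.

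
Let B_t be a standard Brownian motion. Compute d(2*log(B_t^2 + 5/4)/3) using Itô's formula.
d(2*log(B_t^2 + 5/4)/3) = (8*(5 - 4*B_t^2)/(3*(4*B_t^2 + 5)^2)) dt + (16*B_t/(3*(4*B_t^2 + 5))) dB_t

Itô's formula for f(B_t) gives d f(B_t) = f'(B_t) dB_t + (1/2) f''(B_t) dt. Compute derivatives of f(x) = 2*log(x^2 + 5/4)/3:
  f'(x)  = 16*x/(3*(4*x^2 + 5))
  f''(x) = 16*(5 - 4*x^2)/(3*(4*x^2 + 5)^2)
Substitute x = B_t and multiply the f'' term by 1/2:
  drift     = (1/2) * (16*(5 - 4*x^2)/(3*(4*x^2 + 5)^2)) evaluated at B_t = 8*(5 - 4*B_t^2)/(3*(4*B_t^2 + 5)^2)
  diffusion = (16*x/(3*(4*x^2 + 5))) evaluated at B_t = 16*B_t/(3*(4*B_t^2 + 5))
Therefore d(2*log(B_t^2 + 5/4)/3) = (8*(5 - 4*B_t^2)/(3*(4*B_t^2 + 5)^2)) dt + (16*B_t/(3*(4*B_t^2 + 5))) dB_t.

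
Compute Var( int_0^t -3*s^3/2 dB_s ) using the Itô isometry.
Var = 9*t^7/28

The Itô integral of a deterministic integrand f(s) has mean 0 because each increment f(s) * (B_{s+ds} - B_s) has mean 0. By the Itô isometry:
  Var( int_0^t f(s) dB_s ) = E[ (int_0^t f(s) dB_s)^2 ] = int_0^t f(s)^2 ds.
Here f(s) = -3*s^3/2, so f(s)^2 = 9*s^6/4. Integrate:
  int_0^t (9*s^6/4) ds = 9*t^7/28.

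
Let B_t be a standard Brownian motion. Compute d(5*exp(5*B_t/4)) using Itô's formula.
d(5*exp(5*B_t/4)) = (125*exp(5*B_t/4)/32) dt + (25*exp(5*B_t/4)/4) dB_t

Itô's formula for f(B_t) gives d f(B_t) = f'(B_t) dB_t + (1/2) f''(B_t) dt. Compute derivatives of f(x) = 5*exp(5*x/4):
  f'(x)  = 25*exp(5*x/4)/4
  f''(x) = 125*exp(5*x/4)/16
Substitute x = B_t and multiply the f'' term by 1/2:
  drift     = (1/2) * (125*exp(5*x/4)/16) evaluated at B_t = 125*exp(5*B_t/4)/32
  diffusion = (25*exp(5*x/4)/4) evaluated at B_t = 25*exp(5*B_t/4)/4
Therefore d(5*exp(5*B_t/4)) = (125*exp(5*B_t/4)/32) dt + (25*exp(5*B_t/4)/4) dB_t.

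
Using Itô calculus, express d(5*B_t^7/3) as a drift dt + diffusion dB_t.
d(5*B_t^7/3) = (35*B_t^5) dt + (35*B_t^6/3) dB_t

Itô's formula for f(B_t) gives d f(B_t) = f'(B_t) dB_t + (1/2) f''(B_t) dt. Compute derivatives of f(x) = 5*x^7/3:
  f'(x)  = 35*x^6/3
  f''(x) = 70*x^5
Substitute x = B_t and multiply the f'' term by 1/2:
  drift     = (1/2) * (70*x^5) evaluated at B_t = 35*B_t^5
  diffusion = (35*x^6/3) evaluated at B_t = 35*B_t^6/3
Therefore d(5*B_t^7/3) = (35*B_t^5) dt + (35*B_t^6/3) dB_t.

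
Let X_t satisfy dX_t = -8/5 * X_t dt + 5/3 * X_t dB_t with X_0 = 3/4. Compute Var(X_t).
Var(X_t) = (9*exp(25*t/9) - 9)*exp(-16*t/5)/16

For GBM dX = mu X dt + sigma X dB with X_0 = x_0, apply Itô to Y = log X: dY = (mu - sigma^2/2) dt + sigma dB, so Y_t = log(x_0) + (mu - sigma^2/2) t + sigma B_t and hence X_t = x_0 * exp((mu - sigma^2/2) t + sigma B_t).
With mu = -8/5, sigma = 5/3, x_0 = 3/4, this gives:
  X_t = 3/4 * exp((-269/90) * t + (5/3) * B_t).
Since sigma*B_t ~ Normal(0, sigma^2 t), E[exp(sigma*B_t)] = exp(sigma^2 t / 2); so E[X_t] = x_0 * exp((mu - sigma^2/2) t) * exp(sigma^2 t / 2) = x_0 * exp(mu t) = 3*exp(-8*t/5)/4.
Var(X_t) = E[X_t^2] - (E[X_t])^2 = x_0^2 * exp(2 mu t) * (exp(sigma^2 t) - 1) = (9*exp(25*t/9) - 9)*exp(-16*t/5)/16.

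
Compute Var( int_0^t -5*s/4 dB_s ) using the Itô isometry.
Var = 25*t^3/48

The Itô integral of a deterministic integrand f(s) has mean 0 because each increment f(s) * (B_{s+ds} - B_s) has mean 0. By the Itô isometry:
  Var( int_0^t f(s) dB_s ) = E[ (int_0^t f(s) dB_s)^2 ] = int_0^t f(s)^2 ds.
Here f(s) = -5*s/4, so f(s)^2 = 25*s^2/16. Integrate:
  int_0^t (25*s^2/16) ds = 25*t^3/48.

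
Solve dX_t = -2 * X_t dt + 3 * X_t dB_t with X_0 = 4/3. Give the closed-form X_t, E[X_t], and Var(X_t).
X_t = 4/3 * exp((-13/2) t + (3) B_t); E[X_t] = 4*exp(-2*t)/3; Var(X_t) = (16*exp(9*t) - 16)*exp(-4*t)/9

For GBM dX = mu X dt + sigma X dB with X_0 = x_0, apply Itô to Y = log X: dY = (mu - sigma^2/2) dt + sigma dB, so Y_t = log(x_0) + (mu - sigma^2/2) t + sigma B_t and hence X_t = x_0 * exp((mu - sigma^2/2) t + sigma B_t).
With mu = -2, sigma = 3, x_0 = 4/3, this gives:
  X_t = 4/3 * exp((-13/2) * t + (3) * B_t).
Since sigma*B_t ~ Normal(0, sigma^2 t), E[exp(sigma*B_t)] = exp(sigma^2 t / 2); so E[X_t] = x_0 * exp((mu - sigma^2/2) t) * exp(sigma^2 t / 2) = x_0 * exp(mu t) = 4*exp(-2*t)/3.
Var(X_t) = E[X_t^2] - (E[X_t])^2 = x_0^2 * exp(2 mu t) * (exp(sigma^2 t) - 1) = (16*exp(9*t) - 16)*exp(-4*t)/9.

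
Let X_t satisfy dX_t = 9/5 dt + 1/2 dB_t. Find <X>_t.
<X>_t = t/4

For an Itô process dX_t = a(t) dt + b(t) dB_t, the quadratic variation is <X>_t = int_0^t b(s)^2 ds (the drift term does not contribute). Here b(s) = 1/2, so
  b(s)^2 = 1/4.
Integrating from 0 to t:
  <X>_t = int_0^t (1/4) ds = t/4.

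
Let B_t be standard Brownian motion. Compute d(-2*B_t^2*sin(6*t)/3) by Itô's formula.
d(-2*B_t^2*sin(6*t)/3) = (-4*B_t^2*cos(6*t) - 2*sin(6*t)/3) dt + (-4*B_t*sin(6*t)/3) dB_t

Itô's formula for f(t, x): d f(t, B_t) = (f_t + (1/2) f_xx) dt + f_x dB_t. Compute partials of f(t, x) = -2*x^2*sin(6*t)/3:
  f_t(t,x)  = -4*x^2*cos(6*t)
  f_x(t,x)  = -4*x*sin(6*t)/3
  f_xx(t,x) = -4*sin(6*t)/3
Assemble drift = f_t + (1/2) f_xx = -4*x^2*cos(6*t) - 2*sin(6*t)/3 and diffusion = f_x = -4*x*sin(6*t)/3. Substituting x = B_t:
  d(-2*B_t^2*sin(6*t)/3) = (-4*B_t^2*cos(6*t) - 2*sin(6*t)/3) dt + (-4*B_t*sin(6*t)/3) dB_t.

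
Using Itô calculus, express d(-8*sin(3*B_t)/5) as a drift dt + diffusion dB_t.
d(-8*sin(3*B_t)/5) = (36*sin(3*B_t)/5) dt + (-24*cos(3*B_t)/5) dB_t

Itô's formula for f(B_t) gives d f(B_t) = f'(B_t) dB_t + (1/2) f''(B_t) dt. Compute derivatives of f(x) = -8*sin(3*x)/5:
  f'(x)  = -24*cos(3*x)/5
  f''(x) = 72*sin(3*x)/5
Substitute x = B_t and multiply the f'' term by 1/2:
  drift     = (1/2) * (72*sin(3*x)/5) evaluated at B_t = 36*sin(3*B_t)/5
  diffusion = (-24*cos(3*x)/5) evaluated at B_t = -24*cos(3*B_t)/5
Therefore d(-8*sin(3*B_t)/5) = (36*sin(3*B_t)/5) dt + (-24*cos(3*B_t)/5) dB_t.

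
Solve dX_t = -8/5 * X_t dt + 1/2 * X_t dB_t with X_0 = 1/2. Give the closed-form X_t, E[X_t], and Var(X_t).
X_t = 1/2 * exp((-69/40) t + (1/2) B_t); E[X_t] = exp(-8*t/5)/2; Var(X_t) = (exp(t/4) - 1)*exp(-16*t/5)/4

For GBM dX = mu X dt + sigma X dB with X_0 = x_0, apply Itô to Y = log X: dY = (mu - sigma^2/2) dt + sigma dB, so Y_t = log(x_0) + (mu - sigma^2/2) t + sigma B_t and hence X_t = x_0 * exp((mu - sigma^2/2) t + sigma B_t).
With mu = -8/5, sigma = 1/2, x_0 = 1/2, this gives:
  X_t = 1/2 * exp((-69/40) * t + (1/2) * B_t).
Since sigma*B_t ~ Normal(0, sigma^2 t), E[exp(sigma*B_t)] = exp(sigma^2 t / 2); so E[X_t] = x_0 * exp((mu - sigma^2/2) t) * exp(sigma^2 t / 2) = x_0 * exp(mu t) = exp(-8*t/5)/2.
Var(X_t) = E[X_t^2] - (E[X_t])^2 = x_0^2 * exp(2 mu t) * (exp(sigma^2 t) - 1) = (exp(t/4) - 1)*exp(-16*t/5)/4.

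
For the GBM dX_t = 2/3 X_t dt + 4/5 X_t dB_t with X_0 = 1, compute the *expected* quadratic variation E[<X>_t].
E[<X>_t] = 12*exp(148*t/75)/37 - 12/37

<X>_t = int_0^t ((4/5) * X_s)^2 ds. Taking expectation inside the integral: E[<X>_t] = (4/5)^2 * int_0^t E[X_s^2] ds. For GBM, E[X_s^2] = x_0^2 * exp((2 mu + sigma^2) s). Integrating:
  E[<X>_t] = (4/5)^2 * 1^2 * (exp((2*(2/3) + (4/5)^2) t) - 1) / (2*(2/3) + (4/5)^2)
           = (4/5)^2 * 1^2 * (exp((148/75) t) - 1) / (148/75) = 12*exp(148*t/75)/37 - 12/37.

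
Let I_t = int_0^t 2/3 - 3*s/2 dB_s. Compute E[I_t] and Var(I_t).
E[I_t] = 0; Var(I_t) = t*(27*t^2 - 36*t + 16)/36

The Itô integral of a deterministic integrand f(s) has mean 0 because each increment f(s) * (B_{s+ds} - B_s) has mean 0. By the Itô isometry:
  Var( int_0^t f(s) dB_s ) = E[ (int_0^t f(s) dB_s)^2 ] = int_0^t f(s)^2 ds.
Here f(s) = 2/3 - 3*s/2, so f(s)^2 = (9*s - 4)^2/36. Integrate:
  int_0^t ((9*s - 4)^2/36) ds = t*(27*t^2 - 36*t + 16)/36.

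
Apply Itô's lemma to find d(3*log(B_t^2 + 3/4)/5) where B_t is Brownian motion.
d(3*log(B_t^2 + 3/4)/5) = (12*(3 - 4*B_t^2)/(5*(4*B_t^2 + 3)^2)) dt + (24*B_t/(5*(4*B_t^2 + 3))) dB_t

Itô's formula for f(B_t) gives d f(B_t) = f'(B_t) dB_t + (1/2) f''(B_t) dt. Compute derivatives of f(x) = 3*log(x^2 + 3/4)/5:
  f'(x)  = 24*x/(5*(4*x^2 + 3))
  f''(x) = 24*(3 - 4*x^2)/(5*(4*x^2 + 3)^2)
Substitute x = B_t and multiply the f'' term by 1/2:
  drift     = (1/2) * (24*(3 - 4*x^2)/(5*(4*x^2 + 3)^2)) evaluated at B_t = 12*(3 - 4*B_t^2)/(5*(4*B_t^2 + 3)^2)
  diffusion = (24*x/(5*(4*x^2 + 3))) evaluated at B_t = 24*B_t/(5*(4*B_t^2 + 3))
Therefore d(3*log(B_t^2 + 3/4)/5) = (12*(3 - 4*B_t^2)/(5*(4*B_t^2 + 3)^2)) dt + (24*B_t/(5*(4*B_t^2 + 3))) dB_t.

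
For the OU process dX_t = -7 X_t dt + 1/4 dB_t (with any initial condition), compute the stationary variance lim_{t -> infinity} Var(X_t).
lim Var(X_t) = 1/224

The OU SDE dX = -theta X dt + sigma dB admits the integrating factor exp(theta t): d(exp(theta t) X_t) = sigma exp(theta t) dB_t. Integrating from 0 to t gives X_t = x_0 * exp(-theta t) + sigma * int_0^t exp(-theta (t-s)) dB_s for any initial x_0. The Itô integral has variance (by the Itô isometry) sigma^2 * int_0^t exp(-2 theta (t - s)) ds = sigma^2 * (1 - exp(-2 theta t)) / (2 theta), independent of x_0.
With theta = 7, sigma = 1/4:
  Var(X_t) = (1/4)^2 * (1 - exp(-2*7 t)) / (2 * 7) = 1/224 - exp(-14*t)/224.
As t -> infinity, exp(-2*7 t) -> 0, so the stationary variance is sigma^2 / (2 theta) = 1/224.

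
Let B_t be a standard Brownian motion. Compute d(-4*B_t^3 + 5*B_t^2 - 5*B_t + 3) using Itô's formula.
d(-4*B_t^3 + 5*B_t^2 - 5*B_t + 3) = (5 - 12*B_t) dt + (-12*B_t^2 + 10*B_t - 5) dB_t

Itô's formula for f(B_t) gives d f(B_t) = f'(B_t) dB_t + (1/2) f''(B_t) dt. Compute derivatives of f(x) = -4*x^3 + 5*x^2 - 5*x + 3:
  f'(x)  = -12*x^2 + 10*x - 5
  f''(x) = 10 - 24*x
Substitute x = B_t and multiply the f'' term by 1/2:
  drift     = (1/2) * (10 - 24*x) evaluated at B_t = 5 - 12*B_t
  diffusion = (-12*x^2 + 10*x - 5) evaluated at B_t = -12*B_t^2 + 10*B_t - 5
Therefore d(-4*B_t^3 + 5*B_t^2 - 5*B_t + 3) = (5 - 12*B_t) dt + (-12*B_t^2 + 10*B_t - 5) dB_t.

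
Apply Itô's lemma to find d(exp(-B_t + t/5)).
d(exp(-B_t + t/5)) = (7*exp(-B_t + t/5)/10) dt + (-exp(-B_t + t/5)) dB_t

Itô's formula for f(t, x): d f(t, B_t) = (f_t + (1/2) f_xx) dt + f_x dB_t. Compute partials of f(t, x) = exp(t/5 - x):
  f_t(t,x)  = exp(t/5 - x)/5
  f_x(t,x)  = -exp(t/5 - x)
  f_xx(t,x) = exp(t/5 - x)
Assemble drift = f_t + (1/2) f_xx = 7*exp(t/5 - x)/10 and diffusion = f_x = -exp(t/5 - x). Substituting x = B_t:
  d(exp(-B_t + t/5)) = (7*exp(-B_t + t/5)/10) dt + (-exp(-B_t + t/5)) dB_t.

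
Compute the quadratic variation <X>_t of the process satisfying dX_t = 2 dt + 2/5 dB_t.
<X>_t = 4*t/25

For an Itô process dX_t = a(t) dt + b(t) dB_t, the quadratic variation is <X>_t = int_0^t b(s)^2 ds (the drift term does not contribute). Here b(s) = 2/5, so
  b(s)^2 = 4/25.
Integrating from 0 to t:
  <X>_t = int_0^t (4/25) ds = 4*t/25.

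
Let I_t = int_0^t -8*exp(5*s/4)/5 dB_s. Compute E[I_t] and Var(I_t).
E[I_t] = 0; Var(I_t) = 128*exp(5*t/2)/125 - 128/125

The Itô integral of a deterministic integrand f(s) has mean 0 because each increment f(s) * (B_{s+ds} - B_s) has mean 0. By the Itô isometry:
  Var( int_0^t f(s) dB_s ) = E[ (int_0^t f(s) dB_s)^2 ] = int_0^t f(s)^2 ds.
Here f(s) = -8*exp(5*s/4)/5, so f(s)^2 = 64*exp(5*s/2)/25. Integrate:
  int_0^t (64*exp(5*s/2)/25) ds = 128*exp(5*t/2)/125 - 128/125.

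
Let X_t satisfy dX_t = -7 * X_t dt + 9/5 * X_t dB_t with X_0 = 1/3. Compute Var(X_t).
Var(X_t) = (exp(81*t/25) - 1)*exp(-14*t)/9

For GBM dX = mu X dt + sigma X dB with X_0 = x_0, apply Itô to Y = log X: dY = (mu - sigma^2/2) dt + sigma dB, so Y_t = log(x_0) + (mu - sigma^2/2) t + sigma B_t and hence X_t = x_0 * exp((mu - sigma^2/2) t + sigma B_t).
With mu = -7, sigma = 9/5, x_0 = 1/3, this gives:
  X_t = 1/3 * exp((-431/50) * t + (9/5) * B_t).
Since sigma*B_t ~ Normal(0, sigma^2 t), E[exp(sigma*B_t)] = exp(sigma^2 t / 2); so E[X_t] = x_0 * exp((mu - sigma^2/2) t) * exp(sigma^2 t / 2) = x_0 * exp(mu t) = exp(-7*t)/3.
Var(X_t) = E[X_t^2] - (E[X_t])^2 = x_0^2 * exp(2 mu t) * (exp(sigma^2 t) - 1) = (exp(81*t/25) - 1)*exp(-14*t)/9.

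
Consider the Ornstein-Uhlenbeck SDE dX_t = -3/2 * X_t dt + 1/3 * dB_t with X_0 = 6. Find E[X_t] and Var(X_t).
E[X_t] = 6*exp(-3*t/2); Var(X_t) = 1/27 - exp(-3*t)/27

The OU SDE dX = -theta X dt + sigma dB admits the integrating factor exp(theta t): d(exp(theta t) X_t) = sigma exp(theta t) dB_t. Integrating from 0 to t:
  X_t = x_0 * exp(-theta t) + sigma * int_0^t exp(-theta (t-s)) dB_s.
The Itô integral has mean 0 and (by the Itô isometry) variance sigma^2 * int_0^t exp(-2 theta (t - s)) ds = sigma^2 * (1 - exp(-2 theta t)) / (2 theta).
With theta = 3/2, sigma = 1/3, x_0 = 6:
  E[X_t] = 6 * exp(-3/2 t) = 6*exp(-3*t/2)
  Var(X_t) = (1/3)^2 * (1 - exp(-2*3/2 t)) / (2 * 3/2) = 1/27 - exp(-3*t)/27.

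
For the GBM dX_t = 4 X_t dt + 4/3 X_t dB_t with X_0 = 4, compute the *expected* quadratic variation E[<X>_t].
E[<X>_t] = 32*exp(88*t/9)/11 - 32/11

<X>_t = int_0^t ((4/3) * X_s)^2 ds. Taking expectation inside the integral: E[<X>_t] = (4/3)^2 * int_0^t E[X_s^2] ds. For GBM, E[X_s^2] = x_0^2 * exp((2 mu + sigma^2) s). Integrating:
  E[<X>_t] = (4/3)^2 * 4^2 * (exp((2*4 + (4/3)^2) t) - 1) / (2*4 + (4/3)^2)
           = (4/3)^2 * 4^2 * (exp((88/9) t) - 1) / (88/9) = 32*exp(88*t/9)/11 - 32/11.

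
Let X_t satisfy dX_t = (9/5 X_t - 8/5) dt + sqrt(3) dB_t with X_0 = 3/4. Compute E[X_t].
E[X_t] = 8/9 - 5*exp(9*t/5)/36

Taking expectations and using E[dB_t] = 0, the mean m(t) = E[X_t] satisfies the ODE m'(t) = a m(t) + b with m(0) = x_0. With a = 9/5, b = -8/5, x_0 = 3/4, the solution is
  m(t) = x_0 * exp(a t) + (b/a) * (exp(a t) - 1)
       = (3/4) * exp((9/5) t) + ((-8/5)/(9/5)) * (exp((9/5) t) - 1)
       = 8/9 - 5*exp(9*t/5)/36.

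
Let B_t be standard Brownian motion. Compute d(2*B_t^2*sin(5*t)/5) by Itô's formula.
d(2*B_t^2*sin(5*t)/5) = (2*B_t^2*cos(5*t) + 2*sin(5*t)/5) dt + (4*B_t*sin(5*t)/5) dB_t

Itô's formula for f(t, x): d f(t, B_t) = (f_t + (1/2) f_xx) dt + f_x dB_t. Compute partials of f(t, x) = 2*x^2*sin(5*t)/5:
  f_t(t,x)  = 2*x^2*cos(5*t)
  f_x(t,x)  = 4*x*sin(5*t)/5
  f_xx(t,x) = 4*sin(5*t)/5
Assemble drift = f_t + (1/2) f_xx = 2*x^2*cos(5*t) + 2*sin(5*t)/5 and diffusion = f_x = 4*x*sin(5*t)/5. Substituting x = B_t:
  d(2*B_t^2*sin(5*t)/5) = (2*B_t^2*cos(5*t) + 2*sin(5*t)/5) dt + (4*B_t*sin(5*t)/5) dB_t.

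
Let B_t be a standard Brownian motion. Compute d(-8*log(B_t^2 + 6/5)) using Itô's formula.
d(-8*log(B_t^2 + 6/5)) = (40*(5*B_t^2 - 6)/(5*B_t^2 + 6)^2) dt + (-80*B_t/(5*B_t^2 + 6)) dB_t

Itô's formula for f(B_t) gives d f(B_t) = f'(B_t) dB_t + (1/2) f''(B_t) dt. Compute derivatives of f(x) = -8*log(x^2 + 6/5):
  f'(x)  = -80*x/(5*x^2 + 6)
  f''(x) = 80*(5*x^2 - 6)/(5*x^2 + 6)^2
Substitute x = B_t and multiply the f'' term by 1/2:
  drift     = (1/2) * (80*(5*x^2 - 6)/(5*x^2 + 6)^2) evaluated at B_t = 40*(5*B_t^2 - 6)/(5*B_t^2 + 6)^2
  diffusion = (-80*x/(5*x^2 + 6)) evaluated at B_t = -80*B_t/(5*B_t^2 + 6)
Therefore d(-8*log(B_t^2 + 6/5)) = (40*(5*B_t^2 - 6)/(5*B_t^2 + 6)^2) dt + (-80*B_t/(5*B_t^2 + 6)) dB_t.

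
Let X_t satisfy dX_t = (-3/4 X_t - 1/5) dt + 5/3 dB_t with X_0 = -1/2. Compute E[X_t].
E[X_t] = -4/15 - 7*exp(-3*t/4)/30

Taking expectations and using E[dB_t] = 0, the mean m(t) = E[X_t] satisfies the ODE m'(t) = a m(t) + b with m(0) = x_0. With a = -3/4, b = -1/5, x_0 = -1/2, the solution is
  m(t) = x_0 * exp(a t) + (b/a) * (exp(a t) - 1)
       = (-1/2) * exp((-3/4) t) + ((-1/5)/(-3/4)) * (exp((-3/4) t) - 1)
       = -4/15 - 7*exp(-3*t/4)/30.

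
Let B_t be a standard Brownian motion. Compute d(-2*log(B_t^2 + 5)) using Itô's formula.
d(-2*log(B_t^2 + 5)) = (2*(B_t^2 - 5)/(B_t^2 + 5)^2) dt + (-4*B_t/(B_t^2 + 5)) dB_t

Itô's formula for f(B_t) gives d f(B_t) = f'(B_t) dB_t + (1/2) f''(B_t) dt. Compute derivatives of f(x) = -2*log(x^2 + 5):
  f'(x)  = -4*x/(x^2 + 5)
  f''(x) = 4*(x^2 - 5)/(x^2 + 5)^2
Substitute x = B_t and multiply the f'' term by 1/2:
  drift     = (1/2) * (4*(x^2 - 5)/(x^2 + 5)^2) evaluated at B_t = 2*(B_t^2 - 5)/(B_t^2 + 5)^2
  diffusion = (-4*x/(x^2 + 5)) evaluated at B_t = -4*B_t/(B_t^2 + 5)
Therefore d(-2*log(B_t^2 + 5)) = (2*(B_t^2 - 5)/(B_t^2 + 5)^2) dt + (-4*B_t/(B_t^2 + 5)) dB_t.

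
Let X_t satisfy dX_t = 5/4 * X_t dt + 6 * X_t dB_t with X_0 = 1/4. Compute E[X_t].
E[X_t] = exp(5*t/4)/4

For GBM dX = mu X dt + sigma X dB with X_0 = x_0, apply Itô to Y = log X: dY = (mu - sigma^2/2) dt + sigma dB, so Y_t = log(x_0) + (mu - sigma^2/2) t + sigma B_t and hence X_t = x_0 * exp((mu - sigma^2/2) t + sigma B_t).
With mu = 5/4, sigma = 6, x_0 = 1/4, this gives:
  X_t = 1/4 * exp((-67/4) * t + (6) * B_t).
Since sigma*B_t ~ Normal(0, sigma^2 t), E[exp(sigma*B_t)] = exp(sigma^2 t / 2); so E[X_t] = x_0 * exp((mu - sigma^2/2) t) * exp(sigma^2 t / 2) = x_0 * exp(mu t) = exp(5*t/4)/4.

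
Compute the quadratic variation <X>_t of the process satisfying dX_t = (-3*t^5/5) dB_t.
<X>_t = 9*t^11/275

For an Itô process dX_t = a(t) dt + b(t) dB_t, the quadratic variation is <X>_t = int_0^t b(s)^2 ds (the drift term does not contribute). Here b(s) = -3*s^5/5, so
  b(s)^2 = 9*s^10/25.
Integrating from 0 to t:
  <X>_t = int_0^t (9*s^10/25) ds = 9*t^11/275.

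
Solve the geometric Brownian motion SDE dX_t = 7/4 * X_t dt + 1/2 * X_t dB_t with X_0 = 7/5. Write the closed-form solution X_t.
X_t = 7/5 * exp((13/8) * t + (1/2) * B_t)

For GBM dX = mu X dt + sigma X dB with X_0 = x_0, apply Itô to Y = log X: dY = (mu - sigma^2/2) dt + sigma dB, so Y_t = log(x_0) + (mu - sigma^2/2) t + sigma B_t and hence X_t = x_0 * exp((mu - sigma^2/2) t + sigma B_t).
With mu = 7/4, sigma = 1/2, x_0 = 7/5, this gives:
  X_t = 7/5 * exp((13/8) * t + (1/2) * B_t).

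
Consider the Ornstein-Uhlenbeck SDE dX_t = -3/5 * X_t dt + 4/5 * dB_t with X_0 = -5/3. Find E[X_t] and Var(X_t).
E[X_t] = -5*exp(-3*t/5)/3; Var(X_t) = 8/15 - 8*exp(-6*t/5)/15

The OU SDE dX = -theta X dt + sigma dB admits the integrating factor exp(theta t): d(exp(theta t) X_t) = sigma exp(theta t) dB_t. Integrating from 0 to t:
  X_t = x_0 * exp(-theta t) + sigma * int_0^t exp(-theta (t-s)) dB_s.
The Itô integral has mean 0 and (by the Itô isometry) variance sigma^2 * int_0^t exp(-2 theta (t - s)) ds = sigma^2 * (1 - exp(-2 theta t)) / (2 theta).
With theta = 3/5, sigma = 4/5, x_0 = -5/3:
  E[X_t] = -5/3 * exp(-3/5 t) = -5*exp(-3*t/5)/3
  Var(X_t) = (4/5)^2 * (1 - exp(-2*3/5 t)) / (2 * 3/5) = 8/15 - 8*exp(-6*t/5)/15.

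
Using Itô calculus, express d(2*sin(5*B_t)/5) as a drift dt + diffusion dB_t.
d(2*sin(5*B_t)/5) = (-5*sin(5*B_t)) dt + (2*cos(5*B_t)) dB_t

Itô's formula for f(B_t) gives d f(B_t) = f'(B_t) dB_t + (1/2) f''(B_t) dt. Compute derivatives of f(x) = 2*sin(5*x)/5:
  f'(x)  = 2*cos(5*x)
  f''(x) = -10*sin(5*x)
Substitute x = B_t and multiply the f'' term by 1/2:
  drift     = (1/2) * (-10*sin(5*x)) evaluated at B_t = -5*sin(5*B_t)
  diffusion = (2*cos(5*x)) evaluated at B_t = 2*cos(5*B_t)
Therefore d(2*sin(5*B_t)/5) = (-5*sin(5*B_t)) dt + (2*cos(5*B_t)) dB_t.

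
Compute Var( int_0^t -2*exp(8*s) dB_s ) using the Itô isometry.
Var = exp(16*t)/4 - 1/4

The Itô integral of a deterministic integrand f(s) has mean 0 because each increment f(s) * (B_{s+ds} - B_s) has mean 0. By the Itô isometry:
  Var( int_0^t f(s) dB_s ) = E[ (int_0^t f(s) dB_s)^2 ] = int_0^t f(s)^2 ds.
Here f(s) = -2*exp(8*s), so f(s)^2 = 4*exp(16*s). Integrate:
  int_0^t (4*exp(16*s)) ds = exp(16*t)/4 - 1/4.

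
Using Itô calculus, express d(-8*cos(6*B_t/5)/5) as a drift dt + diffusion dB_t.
d(-8*cos(6*B_t/5)/5) = (144*cos(6*B_t/5)/125) dt + (48*sin(6*B_t/5)/25) dB_t

Itô's formula for f(B_t) gives d f(B_t) = f'(B_t) dB_t + (1/2) f''(B_t) dt. Compute derivatives of f(x) = -8*cos(6*x/5)/5:
  f'(x)  = 48*sin(6*x/5)/25
  f''(x) = 288*cos(6*x/5)/125
Substitute x = B_t and multiply the f'' term by 1/2:
  drift     = (1/2) * (288*cos(6*x/5)/125) evaluated at B_t = 144*cos(6*B_t/5)/125
  diffusion = (48*sin(6*x/5)/25) evaluated at B_t = 48*sin(6*B_t/5)/25
Therefore d(-8*cos(6*B_t/5)/5) = (144*cos(6*B_t/5)/125) dt + (48*sin(6*B_t/5)/25) dB_t.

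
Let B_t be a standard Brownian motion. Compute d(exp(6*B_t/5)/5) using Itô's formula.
d(exp(6*B_t/5)/5) = (18*exp(6*B_t/5)/125) dt + (6*exp(6*B_t/5)/25) dB_t

Itô's formula for f(B_t) gives d f(B_t) = f'(B_t) dB_t + (1/2) f''(B_t) dt. Compute derivatives of f(x) = exp(6*x/5)/5:
  f'(x)  = 6*exp(6*x/5)/25
  f''(x) = 36*exp(6*x/5)/125
Substitute x = B_t and multiply the f'' term by 1/2:
  drift     = (1/2) * (36*exp(6*x/5)/125) evaluated at B_t = 18*exp(6*B_t/5)/125
  diffusion = (6*exp(6*x/5)/25) evaluated at B_t = 6*exp(6*B_t/5)/25
Therefore d(exp(6*B_t/5)/5) = (18*exp(6*B_t/5)/125) dt + (6*exp(6*B_t/5)/25) dB_t.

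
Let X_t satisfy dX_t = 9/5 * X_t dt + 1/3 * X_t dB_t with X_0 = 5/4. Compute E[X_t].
E[X_t] = 5*exp(9*t/5)/4

For GBM dX = mu X dt + sigma X dB with X_0 = x_0, apply Itô to Y = log X: dY = (mu - sigma^2/2) dt + sigma dB, so Y_t = log(x_0) + (mu - sigma^2/2) t + sigma B_t and hence X_t = x_0 * exp((mu - sigma^2/2) t + sigma B_t).
With mu = 9/5, sigma = 1/3, x_0 = 5/4, this gives:
  X_t = 5/4 * exp((157/90) * t + (1/3) * B_t).
Since sigma*B_t ~ Normal(0, sigma^2 t), E[exp(sigma*B_t)] = exp(sigma^2 t / 2); so E[X_t] = x_0 * exp((mu - sigma^2/2) t) * exp(sigma^2 t / 2) = x_0 * exp(mu t) = 5*exp(9*t/5)/4.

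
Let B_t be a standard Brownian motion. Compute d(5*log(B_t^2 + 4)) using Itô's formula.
d(5*log(B_t^2 + 4)) = (5*(4 - B_t^2)/(B_t^2 + 4)^2) dt + (10*B_t/(B_t^2 + 4)) dB_t

Itô's formula for f(B_t) gives d f(B_t) = f'(B_t) dB_t + (1/2) f''(B_t) dt. Compute derivatives of f(x) = 5*log(x^2 + 4):
  f'(x)  = 10*x/(x^2 + 4)
  f''(x) = 10*(4 - x^2)/(x^2 + 4)^2
Substitute x = B_t and multiply the f'' term by 1/2:
  drift     = (1/2) * (10*(4 - x^2)/(x^2 + 4)^2) evaluated at B_t = 5*(4 - B_t^2)/(B_t^2 + 4)^2
  diffusion = (10*x/(x^2 + 4)) evaluated at B_t = 10*B_t/(B_t^2 + 4)
Therefore d(5*log(B_t^2 + 4)) = (5*(4 - B_t^2)/(B_t^2 + 4)^2) dt + (10*B_t/(B_t^2 + 4)) dB_t.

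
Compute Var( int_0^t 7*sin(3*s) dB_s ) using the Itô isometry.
Var = 49*t/2 - 49*sin(6*t)/12

The Itô integral of a deterministic integrand f(s) has mean 0 because each increment f(s) * (B_{s+ds} - B_s) has mean 0. By the Itô isometry:
  Var( int_0^t f(s) dB_s ) = E[ (int_0^t f(s) dB_s)^2 ] = int_0^t f(s)^2 ds.
Here f(s) = 7*sin(3*s), so f(s)^2 = 49*sin(3*s)^2. Integrate:
  int_0^t (49*sin(3*s)^2) ds = 49*t/2 - 49*sin(6*t)/12.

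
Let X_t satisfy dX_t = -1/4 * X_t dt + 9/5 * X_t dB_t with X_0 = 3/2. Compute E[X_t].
E[X_t] = 3*exp(-t/4)/2

For GBM dX = mu X dt + sigma X dB with X_0 = x_0, apply Itô to Y = log X: dY = (mu - sigma^2/2) dt + sigma dB, so Y_t = log(x_0) + (mu - sigma^2/2) t + sigma B_t and hence X_t = x_0 * exp((mu - sigma^2/2) t + sigma B_t).
With mu = -1/4, sigma = 9/5, x_0 = 3/2, this gives:
  X_t = 3/2 * exp((-187/100) * t + (9/5) * B_t).
Since sigma*B_t ~ Normal(0, sigma^2 t), E[exp(sigma*B_t)] = exp(sigma^2 t / 2); so E[X_t] = x_0 * exp((mu - sigma^2/2) t) * exp(sigma^2 t / 2) = x_0 * exp(mu t) = 3*exp(-t/4)/2.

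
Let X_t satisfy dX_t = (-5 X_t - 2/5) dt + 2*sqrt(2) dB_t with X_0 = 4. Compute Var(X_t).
Var(X_t) = 4/5 - 4*exp(-10*t)/5

The variance V(t) = Var(X_t) satisfies V'(t) = 2 a V(t) + c^2 with V(0) = 0 (drift coefficient is linear in X, diffusion is constant). With a = -5, c = 2*sqrt(2), the solution is
  V(t) = (c^2 / (2 a)) * (exp(2 a t) - 1)
       = ((2*sqrt(2))^2 / (2*(-5))) * (exp((-10) t) - 1)
       = 4/5 - 4*exp(-10*t)/5.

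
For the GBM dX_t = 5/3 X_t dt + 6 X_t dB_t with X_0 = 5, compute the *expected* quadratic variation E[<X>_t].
E[<X>_t] = 1350*exp(118*t/3)/59 - 1350/59

<X>_t = int_0^t (6 * X_s)^2 ds. Taking expectation inside the integral: E[<X>_t] = 6^2 * int_0^t E[X_s^2] ds. For GBM, E[X_s^2] = x_0^2 * exp((2 mu + sigma^2) s). Integrating:
  E[<X>_t] = 6^2 * 5^2 * (exp((2*(5/3) + 6^2) t) - 1) / (2*(5/3) + 6^2)
           = 6^2 * 5^2 * (exp((118/3) t) - 1) / (118/3) = 1350*exp(118*t/3)/59 - 1350/59.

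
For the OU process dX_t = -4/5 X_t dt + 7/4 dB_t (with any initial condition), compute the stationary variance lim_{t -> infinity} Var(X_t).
lim Var(X_t) = 245/128

The OU SDE dX = -theta X dt + sigma dB admits the integrating factor exp(theta t): d(exp(theta t) X_t) = sigma exp(theta t) dB_t. Integrating from 0 to t gives X_t = x_0 * exp(-theta t) + sigma * int_0^t exp(-theta (t-s)) dB_s for any initial x_0. The Itô integral has variance (by the Itô isometry) sigma^2 * int_0^t exp(-2 theta (t - s)) ds = sigma^2 * (1 - exp(-2 theta t)) / (2 theta), independent of x_0.
With theta = 4/5, sigma = 7/4:
  Var(X_t) = (7/4)^2 * (1 - exp(-2*4/5 t)) / (2 * 4/5) = 245/128 - 245*exp(-8*t/5)/128.
As t -> infinity, exp(-2*4/5 t) -> 0, so the stationary variance is sigma^2 / (2 theta) = 245/128.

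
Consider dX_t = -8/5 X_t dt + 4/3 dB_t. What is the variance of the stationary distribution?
lim Var(X_t) = 5/9

The OU SDE dX = -theta X dt + sigma dB admits the integrating factor exp(theta t): d(exp(theta t) X_t) = sigma exp(theta t) dB_t. Integrating from 0 to t gives X_t = x_0 * exp(-theta t) + sigma * int_0^t exp(-theta (t-s)) dB_s for any initial x_0. The Itô integral has variance (by the Itô isometry) sigma^2 * int_0^t exp(-2 theta (t - s)) ds = sigma^2 * (1 - exp(-2 theta t)) / (2 theta), independent of x_0.
With theta = 8/5, sigma = 4/3:
  Var(X_t) = (4/3)^2 * (1 - exp(-2*8/5 t)) / (2 * 8/5) = 5/9 - 5*exp(-16*t/5)/9.
As t -> infinity, exp(-2*8/5 t) -> 0, so the stationary variance is sigma^2 / (2 theta) = 5/9.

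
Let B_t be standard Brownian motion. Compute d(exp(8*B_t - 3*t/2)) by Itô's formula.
d(exp(8*B_t - 3*t/2)) = (61*exp(8*B_t - 3*t/2)/2) dt + (8*exp(8*B_t - 3*t/2)) dB_t

Itô's formula for f(t, x): d f(t, B_t) = (f_t + (1/2) f_xx) dt + f_x dB_t. Compute partials of f(t, x) = exp(-3*t/2 + 8*x):
  f_t(t,x)  = -3*exp(-3*t/2 + 8*x)/2
  f_x(t,x)  = 8*exp(-3*t/2 + 8*x)
  f_xx(t,x) = 64*exp(-3*t/2 + 8*x)
Assemble drift = f_t + (1/2) f_xx = 61*exp(-3*t/2 + 8*x)/2 and diffusion = f_x = 8*exp(-3*t/2 + 8*x). Substituting x = B_t:
  d(exp(8*B_t - 3*t/2)) = (61*exp(8*B_t - 3*t/2)/2) dt + (8*exp(8*B_t - 3*t/2)) dB_t.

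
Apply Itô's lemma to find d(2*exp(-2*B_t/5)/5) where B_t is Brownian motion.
d(2*exp(-2*B_t/5)/5) = (4*exp(-2*B_t/5)/125) dt + (-4*exp(-2*B_t/5)/25) dB_t

Itô's formula for f(B_t) gives d f(B_t) = f'(B_t) dB_t + (1/2) f''(B_t) dt. Compute derivatives of f(x) = 2*exp(-2*x/5)/5:
  f'(x)  = -4*exp(-2*x/5)/25
  f''(x) = 8*exp(-2*x/5)/125
Substitute x = B_t and multiply the f'' term by 1/2:
  drift     = (1/2) * (8*exp(-2*x/5)/125) evaluated at B_t = 4*exp(-2*B_t/5)/125
  diffusion = (-4*exp(-2*x/5)/25) evaluated at B_t = -4*exp(-2*B_t/5)/25
Therefore d(2*exp(-2*B_t/5)/5) = (4*exp(-2*B_t/5)/125) dt + (-4*exp(-2*B_t/5)/25) dB_t.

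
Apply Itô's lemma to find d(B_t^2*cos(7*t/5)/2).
d(B_t^2*cos(7*t/5)/2) = (-7*B_t^2*sin(7*t/5)/10 + cos(7*t/5)/2) dt + (B_t*cos(7*t/5)) dB_t

Itô's formula for f(t, x): d f(t, B_t) = (f_t + (1/2) f_xx) dt + f_x dB_t. Compute partials of f(t, x) = x^2*cos(7*t/5)/2:
  f_t(t,x)  = -7*x^2*sin(7*t/5)/10
  f_x(t,x)  = x*cos(7*t/5)
  f_xx(t,x) = cos(7*t/5)
Assemble drift = f_t + (1/2) f_xx = -7*x^2*sin(7*t/5)/10 + cos(7*t/5)/2 and diffusion = f_x = x*cos(7*t/5). Substituting x = B_t:
  d(B_t^2*cos(7*t/5)/2) = (-7*B_t^2*sin(7*t/5)/10 + cos(7*t/5)/2) dt + (B_t*cos(7*t/5)) dB_t.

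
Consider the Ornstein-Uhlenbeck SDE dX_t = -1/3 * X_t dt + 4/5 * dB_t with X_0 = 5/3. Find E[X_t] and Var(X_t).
E[X_t] = 5*exp(-t/3)/3; Var(X_t) = 24/25 - 24*exp(-2*t/3)/25

The OU SDE dX = -theta X dt + sigma dB admits the integrating factor exp(theta t): d(exp(theta t) X_t) = sigma exp(theta t) dB_t. Integrating from 0 to t:
  X_t = x_0 * exp(-theta t) + sigma * int_0^t exp(-theta (t-s)) dB_s.
The Itô integral has mean 0 and (by the Itô isometry) variance sigma^2 * int_0^t exp(-2 theta (t - s)) ds = sigma^2 * (1 - exp(-2 theta t)) / (2 theta).
With theta = 1/3, sigma = 4/5, x_0 = 5/3:
  E[X_t] = 5/3 * exp(-1/3 t) = 5*exp(-t/3)/3
  Var(X_t) = (4/5)^2 * (1 - exp(-2*1/3 t)) / (2 * 1/3) = 24/25 - 24*exp(-2*t/3)/25.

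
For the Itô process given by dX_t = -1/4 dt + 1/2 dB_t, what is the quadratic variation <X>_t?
<X>_t = t/4

For an Itô process dX_t = a(t) dt + b(t) dB_t, the quadratic variation is <X>_t = int_0^t b(s)^2 ds (the drift term does not contribute). Here b(s) = 1/2, so
  b(s)^2 = 1/4.
Integrating from 0 to t:
  <X>_t = int_0^t (1/4) ds = t/4.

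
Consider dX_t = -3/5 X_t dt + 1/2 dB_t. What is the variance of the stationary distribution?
lim Var(X_t) = 5/24

The OU SDE dX = -theta X dt + sigma dB admits the integrating factor exp(theta t): d(exp(theta t) X_t) = sigma exp(theta t) dB_t. Integrating from 0 to t gives X_t = x_0 * exp(-theta t) + sigma * int_0^t exp(-theta (t-s)) dB_s for any initial x_0. The Itô integral has variance (by the Itô isometry) sigma^2 * int_0^t exp(-2 theta (t - s)) ds = sigma^2 * (1 - exp(-2 theta t)) / (2 theta), independent of x_0.
With theta = 3/5, sigma = 1/2:
  Var(X_t) = (1/2)^2 * (1 - exp(-2*3/5 t)) / (2 * 3/5) = 5/24 - 5*exp(-6*t/5)/24.
As t -> infinity, exp(-2*3/5 t) -> 0, so the stationary variance is sigma^2 / (2 theta) = 5/24.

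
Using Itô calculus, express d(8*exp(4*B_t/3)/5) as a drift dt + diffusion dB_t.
d(8*exp(4*B_t/3)/5) = (64*exp(4*B_t/3)/45) dt + (32*exp(4*B_t/3)/15) dB_t

Itô's formula for f(B_t) gives d f(B_t) = f'(B_t) dB_t + (1/2) f''(B_t) dt. Compute derivatives of f(x) = 8*exp(4*x/3)/5:
  f'(x)  = 32*exp(4*x/3)/15
  f''(x) = 128*exp(4*x/3)/45
Substitute x = B_t and multiply the f'' term by 1/2:
  drift     = (1/2) * (128*exp(4*x/3)/45) evaluated at B_t = 64*exp(4*B_t/3)/45
  diffusion = (32*exp(4*x/3)/15) evaluated at B_t = 32*exp(4*B_t/3)/15
Therefore d(8*exp(4*B_t/3)/5) = (64*exp(4*B_t/3)/45) dt + (32*exp(4*B_t/3)/15) dB_t.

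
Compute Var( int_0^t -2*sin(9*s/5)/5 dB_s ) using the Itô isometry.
Var = 2*t/25 - sin(18*t/5)/45

The Itô integral of a deterministic integrand f(s) has mean 0 because each increment f(s) * (B_{s+ds} - B_s) has mean 0. By the Itô isometry:
  Var( int_0^t f(s) dB_s ) = E[ (int_0^t f(s) dB_s)^2 ] = int_0^t f(s)^2 ds.
Here f(s) = -2*sin(9*s/5)/5, so f(s)^2 = 4*sin(9*s/5)^2/25. Integrate:
  int_0^t (4*sin(9*s/5)^2/25) ds = 2*t/25 - sin(18*t/5)/45.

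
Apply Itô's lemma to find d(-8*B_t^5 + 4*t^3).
d(-8*B_t^5 + 4*t^3) = (-80*B_t^3 + 12*t^2) dt + (-40*B_t^4) dB_t

Itô's formula for f(t, x): d f(t, B_t) = (f_t + (1/2) f_xx) dt + f_x dB_t. Compute partials of f(t, x) = 4*t^3 - 8*x^5:
  f_t(t,x)  = 12*t^2
  f_x(t,x)  = -40*x^4
  f_xx(t,x) = -160*x^3
Assemble drift = f_t + (1/2) f_xx = 12*t^2 - 80*x^3 and diffusion = f_x = -40*x^4. Substituting x = B_t:
  d(-8*B_t^5 + 4*t^3) = (-80*B_t^3 + 12*t^2) dt + (-40*B_t^4) dB_t.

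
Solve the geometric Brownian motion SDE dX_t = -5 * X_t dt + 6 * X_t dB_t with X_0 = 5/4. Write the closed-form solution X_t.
X_t = 5/4 * exp((-23) * t + (6) * B_t)

For GBM dX = mu X dt + sigma X dB with X_0 = x_0, apply Itô to Y = log X: dY = (mu - sigma^2/2) dt + sigma dB, so Y_t = log(x_0) + (mu - sigma^2/2) t + sigma B_t and hence X_t = x_0 * exp((mu - sigma^2/2) t + sigma B_t).
With mu = -5, sigma = 6, x_0 = 5/4, this gives:
  X_t = 5/4 * exp((-23) * t + (6) * B_t).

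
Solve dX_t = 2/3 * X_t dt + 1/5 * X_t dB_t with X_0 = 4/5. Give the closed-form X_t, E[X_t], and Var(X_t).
X_t = 4/5 * exp((97/150) t + (1/5) B_t); E[X_t] = 4*exp(2*t/3)/5; Var(X_t) = 16*(exp(t/25) - 1)*exp(4*t/3)/25

For GBM dX = mu X dt + sigma X dB with X_0 = x_0, apply Itô to Y = log X: dY = (mu - sigma^2/2) dt + sigma dB, so Y_t = log(x_0) + (mu - sigma^2/2) t + sigma B_t and hence X_t = x_0 * exp((mu - sigma^2/2) t + sigma B_t).
With mu = 2/3, sigma = 1/5, x_0 = 4/5, this gives:
  X_t = 4/5 * exp((97/150) * t + (1/5) * B_t).
Since sigma*B_t ~ Normal(0, sigma^2 t), E[exp(sigma*B_t)] = exp(sigma^2 t / 2); so E[X_t] = x_0 * exp((mu - sigma^2/2) t) * exp(sigma^2 t / 2) = x_0 * exp(mu t) = 4*exp(2*t/3)/5.
Var(X_t) = E[X_t^2] - (E[X_t])^2 = x_0^2 * exp(2 mu t) * (exp(sigma^2 t) - 1) = 16*(exp(t/25) - 1)*exp(4*t/3)/25.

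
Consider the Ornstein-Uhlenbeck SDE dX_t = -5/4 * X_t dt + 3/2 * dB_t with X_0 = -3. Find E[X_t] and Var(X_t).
E[X_t] = -3*exp(-5*t/4); Var(X_t) = 9/10 - 9*exp(-5*t/2)/10

The OU SDE dX = -theta X dt + sigma dB admits the integrating factor exp(theta t): d(exp(theta t) X_t) = sigma exp(theta t) dB_t. Integrating from 0 to t:
  X_t = x_0 * exp(-theta t) + sigma * int_0^t exp(-theta (t-s)) dB_s.
The Itô integral has mean 0 and (by the Itô isometry) variance sigma^2 * int_0^t exp(-2 theta (t - s)) ds = sigma^2 * (1 - exp(-2 theta t)) / (2 theta).
With theta = 5/4, sigma = 3/2, x_0 = -3:
  E[X_t] = -3 * exp(-5/4 t) = -3*exp(-5*t/4)
  Var(X_t) = (3/2)^2 * (1 - exp(-2*5/4 t)) / (2 * 5/4) = 9/10 - 9*exp(-5*t/2)/10.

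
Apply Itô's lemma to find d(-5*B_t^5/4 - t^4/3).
d(-5*B_t^5/4 - t^4/3) = (-25*B_t^3/2 - 4*t^3/3) dt + (-25*B_t^4/4) dB_t

Itô's formula for f(t, x): d f(t, B_t) = (f_t + (1/2) f_xx) dt + f_x dB_t. Compute partials of f(t, x) = -t^4/3 - 5*x^5/4:
  f_t(t,x)  = -4*t^3/3
  f_x(t,x)  = -25*x^4/4
  f_xx(t,x) = -25*x^3
Assemble drift = f_t + (1/2) f_xx = -4*t^3/3 - 25*x^3/2 and diffusion = f_x = -25*x^4/4. Substituting x = B_t:
  d(-5*B_t^5/4 - t^4/3) = (-25*B_t^3/2 - 4*t^3/3) dt + (-25*B_t^4/4) dB_t.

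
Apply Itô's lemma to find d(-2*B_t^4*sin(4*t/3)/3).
d(-2*B_t^4*sin(4*t/3)/3) = (-4*B_t^2*(2*B_t^2*cos(4*t/3)/9 + sin(4*t/3))) dt + (-8*B_t^3*sin(4*t/3)/3) dB_t

Itô's formula for f(t, x): d f(t, B_t) = (f_t + (1/2) f_xx) dt + f_x dB_t. Compute partials of f(t, x) = -2*x^4*sin(4*t/3)/3:
  f_t(t,x)  = -8*x^4*cos(4*t/3)/9
  f_x(t,x)  = -8*x^3*sin(4*t/3)/3
  f_xx(t,x) = -8*x^2*sin(4*t/3)
Assemble drift = f_t + (1/2) f_xx = -4*x^2*(2*x^2*cos(4*t/3)/9 + sin(4*t/3)) and diffusion = f_x = -8*x^3*sin(4*t/3)/3. Substituting x = B_t:
  d(-2*B_t^4*sin(4*t/3)/3) = (-4*B_t^2*(2*B_t^2*cos(4*t/3)/9 + sin(4*t/3))) dt + (-8*B_t^3*sin(4*t/3)/3) dB_t.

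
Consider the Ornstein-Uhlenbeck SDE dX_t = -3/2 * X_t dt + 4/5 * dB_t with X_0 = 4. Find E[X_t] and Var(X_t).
E[X_t] = 4*exp(-3*t/2); Var(X_t) = 16/75 - 16*exp(-3*t)/75

The OU SDE dX = -theta X dt + sigma dB admits the integrating factor exp(theta t): d(exp(theta t) X_t) = sigma exp(theta t) dB_t. Integrating from 0 to t:
  X_t = x_0 * exp(-theta t) + sigma * int_0^t exp(-theta (t-s)) dB_s.
The Itô integral has mean 0 and (by the Itô isometry) variance sigma^2 * int_0^t exp(-2 theta (t - s)) ds = sigma^2 * (1 - exp(-2 theta t)) / (2 theta).
With theta = 3/2, sigma = 4/5, x_0 = 4:
  E[X_t] = 4 * exp(-3/2 t) = 4*exp(-3*t/2)
  Var(X_t) = (4/5)^2 * (1 - exp(-2*3/2 t)) / (2 * 3/2) = 16/75 - 16*exp(-3*t)/75.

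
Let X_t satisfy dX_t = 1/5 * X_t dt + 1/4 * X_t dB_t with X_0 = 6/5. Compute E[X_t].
E[X_t] = 6*exp(t/5)/5

For GBM dX = mu X dt + sigma X dB with X_0 = x_0, apply Itô to Y = log X: dY = (mu - sigma^2/2) dt + sigma dB, so Y_t = log(x_0) + (mu - sigma^2/2) t + sigma B_t and hence X_t = x_0 * exp((mu - sigma^2/2) t + sigma B_t).
With mu = 1/5, sigma = 1/4, x_0 = 6/5, this gives:
  X_t = 6/5 * exp((27/160) * t + (1/4) * B_t).
Since sigma*B_t ~ Normal(0, sigma^2 t), E[exp(sigma*B_t)] = exp(sigma^2 t / 2); so E[X_t] = x_0 * exp((mu - sigma^2/2) t) * exp(sigma^2 t / 2) = x_0 * exp(mu t) = 6*exp(t/5)/5.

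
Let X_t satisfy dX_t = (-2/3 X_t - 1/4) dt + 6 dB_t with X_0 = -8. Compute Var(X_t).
Var(X_t) = 27 - 27*exp(-4*t/3)

The variance V(t) = Var(X_t) satisfies V'(t) = 2 a V(t) + c^2 with V(0) = 0 (drift coefficient is linear in X, diffusion is constant). With a = -2/3, c = 6, the solution is
  V(t) = (c^2 / (2 a)) * (exp(2 a t) - 1)
       = (6^2 / (2*(-2/3))) * (exp((-4/3) t) - 1)
       = 27 - 27*exp(-4*t/3).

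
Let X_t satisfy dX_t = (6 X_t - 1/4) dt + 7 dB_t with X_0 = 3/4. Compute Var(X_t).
Var(X_t) = 49*exp(12*t)/12 - 49/12

The variance V(t) = Var(X_t) satisfies V'(t) = 2 a V(t) + c^2 with V(0) = 0 (drift coefficient is linear in X, diffusion is constant). With a = 6, c = 7, the solution is
  V(t) = (c^2 / (2 a)) * (exp(2 a t) - 1)
       = (7^2 / (2*6)) * (exp(12 t) - 1)
       = 49*exp(12*t)/12 - 49/12.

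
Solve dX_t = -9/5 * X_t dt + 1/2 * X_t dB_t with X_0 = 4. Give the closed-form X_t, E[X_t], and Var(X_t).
X_t = 4 * exp((-77/40) t + (1/2) B_t); E[X_t] = 4*exp(-9*t/5); Var(X_t) = (16*exp(t/4) - 16)*exp(-18*t/5)

For GBM dX = mu X dt + sigma X dB with X_0 = x_0, apply Itô to Y = log X: dY = (mu - sigma^2/2) dt + sigma dB, so Y_t = log(x_0) + (mu - sigma^2/2) t + sigma B_t and hence X_t = x_0 * exp((mu - sigma^2/2) t + sigma B_t).
With mu = -9/5, sigma = 1/2, x_0 = 4, this gives:
  X_t = 4 * exp((-77/40) * t + (1/2) * B_t).
Since sigma*B_t ~ Normal(0, sigma^2 t), E[exp(sigma*B_t)] = exp(sigma^2 t / 2); so E[X_t] = x_0 * exp((mu - sigma^2/2) t) * exp(sigma^2 t / 2) = x_0 * exp(mu t) = 4*exp(-9*t/5).
Var(X_t) = E[X_t^2] - (E[X_t])^2 = x_0^2 * exp(2 mu t) * (exp(sigma^2 t) - 1) = (16*exp(t/4) - 16)*exp(-18*t/5).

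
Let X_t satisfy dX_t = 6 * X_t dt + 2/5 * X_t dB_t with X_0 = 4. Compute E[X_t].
E[X_t] = 4*exp(6*t)

For GBM dX = mu X dt + sigma X dB with X_0 = x_0, apply Itô to Y = log X: dY = (mu - sigma^2/2) dt + sigma dB, so Y_t = log(x_0) + (mu - sigma^2/2) t + sigma B_t and hence X_t = x_0 * exp((mu - sigma^2/2) t + sigma B_t).
With mu = 6, sigma = 2/5, x_0 = 4, this gives:
  X_t = 4 * exp((148/25) * t + (2/5) * B_t).
Since sigma*B_t ~ Normal(0, sigma^2 t), E[exp(sigma*B_t)] = exp(sigma^2 t / 2); so E[X_t] = x_0 * exp((mu - sigma^2/2) t) * exp(sigma^2 t / 2) = x_0 * exp(mu t) = 4*exp(6*t).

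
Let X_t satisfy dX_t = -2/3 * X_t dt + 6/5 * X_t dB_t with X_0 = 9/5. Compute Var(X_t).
Var(X_t) = (81*exp(36*t/25) - 81)*exp(-4*t/3)/25

For GBM dX = mu X dt + sigma X dB with X_0 = x_0, apply Itô to Y = log X: dY = (mu - sigma^2/2) dt + sigma dB, so Y_t = log(x_0) + (mu - sigma^2/2) t + sigma B_t and hence X_t = x_0 * exp((mu - sigma^2/2) t + sigma B_t).
With mu = -2/3, sigma = 6/5, x_0 = 9/5, this gives:
  X_t = 9/5 * exp((-104/75) * t + (6/5) * B_t).
Since sigma*B_t ~ Normal(0, sigma^2 t), E[exp(sigma*B_t)] = exp(sigma^2 t / 2); so E[X_t] = x_0 * exp((mu - sigma^2/2) t) * exp(sigma^2 t / 2) = x_0 * exp(mu t) = 9*exp(-2*t/3)/5.
Var(X_t) = E[X_t^2] - (E[X_t])^2 = x_0^2 * exp(2 mu t) * (exp(sigma^2 t) - 1) = (81*exp(36*t/25) - 81)*exp(-4*t/3)/25.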